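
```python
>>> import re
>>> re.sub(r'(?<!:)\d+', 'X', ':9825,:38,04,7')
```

`(?!…)`/`(?<!…)` only lets a position through if the neighbouring text does NOT match; no characters are consumed.
Matches: at [2:5] → '825'; at [8:9] → '8'; at [10:12] → '04'; at [13:14] → '7'.
Each match is replaced by 'X'.

':9X,:3X,X,X'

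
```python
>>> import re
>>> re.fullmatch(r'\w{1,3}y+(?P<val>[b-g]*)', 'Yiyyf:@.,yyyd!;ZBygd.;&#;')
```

None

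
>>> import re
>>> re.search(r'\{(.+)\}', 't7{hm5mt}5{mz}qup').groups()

`re.search` tries every starting position until one works.
The match spans [2:14] → '{hm5mt}5{mz}'.
Captured: group 1 = 'hm5mt}5{mz'.

('hm5mt}5{mz',)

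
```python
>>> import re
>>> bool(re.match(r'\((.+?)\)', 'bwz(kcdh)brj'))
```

False

`re.match` won't scan ahead — the pattern has to work from the very first character.
Here the string doesn't start with a match, so the call returns None, and `bool(None)` is False.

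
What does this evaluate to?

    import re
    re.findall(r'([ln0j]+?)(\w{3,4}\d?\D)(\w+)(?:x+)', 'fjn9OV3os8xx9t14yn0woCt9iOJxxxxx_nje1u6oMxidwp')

This matches one or more of one of [ln0j] (lazy) (captured); then 3 to 4 of a word character, then optionally a digit, then a non-digit (captured); then one or more of a word character (captured); then one or more of a literal 'x' (non-capturing group).
Scanning left to right: at [1:42] match 'jn9OV3os8xx9t14yn0woCt9iOJxxxxx_nje1u6oMx', groups = ('j', 'n9OV3o', 's8xx9t14yn0woCt9iOJxxxxx_nje1u6oM').
`findall` packs the 3 group values into a tuple for every match.

[('j', 'n9OV3o', 's8xx9t14yn0woCt9iOJxxxxx_nje1u6oM')]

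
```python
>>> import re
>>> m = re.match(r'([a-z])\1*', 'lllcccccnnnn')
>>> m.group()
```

'lll'

`\1` is not a pattern — it's the concrete string captured by group 1, re-applied verbatim.
`match` is anchored at position 0; if the pattern doesn't fit there, it returns None.
The match spans [0:3] → 'lll'.
Captured: group 1 = 'l'.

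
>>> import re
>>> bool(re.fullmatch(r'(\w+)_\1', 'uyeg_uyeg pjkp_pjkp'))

`fullmatch` succeeds only if the pattern covers the string from start to end.
Here the string isn't matched end-to-end, so the call returns None, and `bool(None)` is False.

False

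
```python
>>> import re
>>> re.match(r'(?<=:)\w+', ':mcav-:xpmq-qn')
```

None

Lookahead/lookbehind check context without consuming it, so the matched span excludes the asserted characters.
`match` is anchored at position 0; if the pattern doesn't fit there, it returns None.
Here the string doesn't start with a match, so the call returns None.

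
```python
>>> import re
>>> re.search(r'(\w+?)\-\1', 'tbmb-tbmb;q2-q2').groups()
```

`\1` has to match the exact text group 1 already captured.
`re.search` scans for the first position where the pattern succeeds.
The match spans [0:9] → 'tbmb-tbmb'.
Captured: group 1 = 'tbmb'.

('tbmb',)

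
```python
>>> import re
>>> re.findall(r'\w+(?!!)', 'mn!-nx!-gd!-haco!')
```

['m', 'n', 'g', 'hac']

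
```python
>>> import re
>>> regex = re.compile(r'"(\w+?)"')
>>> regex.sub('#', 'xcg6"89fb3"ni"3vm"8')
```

Every occurrence is swapped for '#'.

'xcg6#ni#8'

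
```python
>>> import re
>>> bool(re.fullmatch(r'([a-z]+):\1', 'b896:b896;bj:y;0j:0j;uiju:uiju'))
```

False

A backreference is literal: `\1` must see the identical characters the first group matched.
`fullmatch` succeeds only if the pattern covers the string from start to end.
Here the pattern can't cover the whole string, so the call returns None, and `bool(None)` is False.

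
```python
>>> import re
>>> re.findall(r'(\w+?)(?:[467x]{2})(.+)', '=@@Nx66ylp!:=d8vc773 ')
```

A non-greedy quantifier consumes as few characters as it can — just enough that the remainder of the pattern still matches from where it stops; whatever follows it matches normally.
2 groups means the one result is a tuple of 2 captured strings — 1 here.

[('N', '6ylp!:=d8vc773 ')]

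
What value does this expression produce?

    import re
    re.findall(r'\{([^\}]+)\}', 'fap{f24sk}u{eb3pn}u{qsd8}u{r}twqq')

Matches: at [3:10] match '{f24sk}', group 1 = 'f24sk'; at [11:18] match '{eb3pn}', group 1 = 'eb3pn'; at [19:25] match '{qsd8}', group 1 = 'qsd8'; at [26:29] match '{r}', group 1 = 'r'.
`findall` collects group 1 from each match (4 total).

['f24sk', 'eb3pn', 'qsd8', 'r']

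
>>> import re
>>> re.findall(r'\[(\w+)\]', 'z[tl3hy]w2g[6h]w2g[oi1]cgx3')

`findall` collects group 1 from each match (3 total).

['tl3hy', '6h', 'oi1']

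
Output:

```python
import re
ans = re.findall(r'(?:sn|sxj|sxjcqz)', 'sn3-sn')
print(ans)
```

With no groups in the pattern, `findall` gives back each whole match — 2 here.

['sn', 'sn']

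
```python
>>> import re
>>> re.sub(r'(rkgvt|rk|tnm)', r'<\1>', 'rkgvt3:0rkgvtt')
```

Alternation isn't longest-match — the leftmost alternative that fits at this position is chosen.
Matches: at [0:5] → 'rkgvt'; at [8:13] → 'rkgvt'.
`\1` in the replacement pulls in group 1's text for each match.

'<rkgvt>3:0<rkgvt>t'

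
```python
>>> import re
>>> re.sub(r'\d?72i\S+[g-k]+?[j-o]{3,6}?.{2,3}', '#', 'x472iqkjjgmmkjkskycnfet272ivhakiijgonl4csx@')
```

The pattern matches optionally a digit, then the literal '72i'; then one or more of a non-whitespace character; then one or more of a character in [g-k] (lazy); then 3 to 6 of a character in [j-o] (lazy), then 2 to 3 of any character.
Matches: at [1:41] → '472iqkjjgmmkjkskycnfet272ivhakiijgonl4cs'.
`sub` substitutes '#' at each match site.

'x#x@'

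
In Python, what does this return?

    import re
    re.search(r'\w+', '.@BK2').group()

The match spans [2:5] → 'BK2'.

'BK2'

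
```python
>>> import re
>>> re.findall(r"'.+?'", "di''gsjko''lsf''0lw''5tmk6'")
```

["''gsjko'", "'lsf'", "'0lw'", "'5tmk6'"]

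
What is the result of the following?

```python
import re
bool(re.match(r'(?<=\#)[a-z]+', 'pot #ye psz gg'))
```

Because the assertion is zero-width, the text it checks is not consumed and won't appear in the result.
`re.match` won't scan ahead — the pattern has to work from the very first character.
Here the string doesn't start with a match, so the call returns None, and `bool(None)` is False.

False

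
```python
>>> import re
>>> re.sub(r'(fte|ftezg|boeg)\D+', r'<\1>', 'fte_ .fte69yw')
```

'<fte>69yw'

Matches: at [0:9] → 'fte_ .fte'.
Each match is replaced using the text its own group 1 captured.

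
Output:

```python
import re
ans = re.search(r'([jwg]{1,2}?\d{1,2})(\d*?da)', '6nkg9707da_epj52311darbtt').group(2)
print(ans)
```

The match spans [3:10] → 'g9707da'.
Captured: group 1 = 'g97', group 2 = '07da'.

07da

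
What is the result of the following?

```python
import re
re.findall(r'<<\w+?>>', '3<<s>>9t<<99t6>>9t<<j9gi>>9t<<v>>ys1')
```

Walking the string: at [1:6] → '<<s>>'; at [8:16] → '<<99t6>>'; at [18:26] → '<<j9gi>>'; at [28:33] → '<<v>>'.
Since nothing is captured, `findall` lists the 4 matched substrings directly.

['<<s>>', '<<99t6>>', '<<j9gi>>', '<<v>>']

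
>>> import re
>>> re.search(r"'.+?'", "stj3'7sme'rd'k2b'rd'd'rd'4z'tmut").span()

(4, 10)

Unlike `match`, `search` isn't anchored — it looks for the pattern anywhere in the string.
The match spans [4:10] → "'7sme'".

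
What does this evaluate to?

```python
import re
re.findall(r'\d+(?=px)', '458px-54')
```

['458']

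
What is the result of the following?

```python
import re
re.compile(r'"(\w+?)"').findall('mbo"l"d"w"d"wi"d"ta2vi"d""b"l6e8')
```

['l', 'w', 'wi', 'ta2vi', 'b']

Matches: at [3:6] match '"l"', group 1 = 'l'; at [7:10] match '"w"', group 1 = 'w'; at [11:15] match '"wi"', group 1 = 'wi'; at [16:23] match '"ta2vi"', group 1 = 'ta2vi'; at [25:28] match '"b"', group 1 = 'b'.
`findall` collects group 1 from each match (5 total).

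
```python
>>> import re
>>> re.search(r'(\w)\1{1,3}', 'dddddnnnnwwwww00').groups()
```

The match spans [0:4] → 'dddd'.
Captured: group 1 = 'd'.

('d',)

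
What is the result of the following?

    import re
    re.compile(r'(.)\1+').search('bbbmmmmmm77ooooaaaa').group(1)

'b'

A backreference is literal: `\1` must see the identical characters the first group matched.
`search` walks the string left to right and returns the first match it finds.
The match spans [0:3] → 'bbb'.
Captured: group 1 = 'b'.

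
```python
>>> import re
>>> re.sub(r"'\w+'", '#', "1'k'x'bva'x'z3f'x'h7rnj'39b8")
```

Every occurrence is swapped for '#'.

'1#x#x#x#39b8'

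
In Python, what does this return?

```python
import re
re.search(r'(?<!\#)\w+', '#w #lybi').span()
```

(5, 8)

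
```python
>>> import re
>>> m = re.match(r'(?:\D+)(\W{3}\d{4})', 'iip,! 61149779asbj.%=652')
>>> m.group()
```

With `match`, the pattern is implicitly anchored at the beginning.
The match spans [0:10] → 'iip,! 6114'.

'iip,! 6114'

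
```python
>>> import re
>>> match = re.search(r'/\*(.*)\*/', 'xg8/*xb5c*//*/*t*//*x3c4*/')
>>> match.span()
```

(3, 26)

The match spans [3:26] → '/*xb5c*//*/*t*//*x3c4*/'.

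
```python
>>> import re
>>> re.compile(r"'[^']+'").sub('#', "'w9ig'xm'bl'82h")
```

Every occurrence is swapped for '#'.

'#xm#82h'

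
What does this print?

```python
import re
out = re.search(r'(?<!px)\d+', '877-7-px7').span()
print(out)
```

(0, 3)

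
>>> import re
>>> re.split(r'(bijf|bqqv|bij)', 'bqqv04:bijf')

['', 'bqqv', '04:', 'bijf', '']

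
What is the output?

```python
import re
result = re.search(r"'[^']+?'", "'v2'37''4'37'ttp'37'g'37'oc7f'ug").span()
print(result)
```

The match spans [0:4] → "'v2'".

(0, 4)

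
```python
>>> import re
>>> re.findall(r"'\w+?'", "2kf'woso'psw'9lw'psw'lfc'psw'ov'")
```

["'woso'", "'9lw'", "'lfc'", "'ov'"]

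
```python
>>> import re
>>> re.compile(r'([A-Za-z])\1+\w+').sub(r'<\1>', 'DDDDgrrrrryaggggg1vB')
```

After group 1 captures some text, `\1` only succeeds where that same text appears again.
The replacement refers to a captured group, so each match is rewritten using its own captured text.

'<D>'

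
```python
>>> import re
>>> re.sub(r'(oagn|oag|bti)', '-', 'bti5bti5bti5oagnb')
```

Branches in `(...|...)` are attempted left-to-right; the first branch that allows the whole pattern to succeed is taken.
Each match is replaced by '-'.

'-5-5-5-b'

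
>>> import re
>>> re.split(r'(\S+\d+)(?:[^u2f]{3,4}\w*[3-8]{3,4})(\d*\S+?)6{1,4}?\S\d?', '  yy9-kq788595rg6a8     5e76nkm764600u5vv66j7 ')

['  ', 'yy9', '95rg', '     ', '5e76', '00u5vv', 'j7 ']

Because the quantifier is non-greedy, it stops expanding at the earliest point where the rest of the pattern can succeed.
With a capturing group present, the delimiter's captured portion is kept in the result list.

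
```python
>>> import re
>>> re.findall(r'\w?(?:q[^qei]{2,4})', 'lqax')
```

['lqax']

The pattern matches optionally a word character; then a literal 'q', then 2 to 4 of any character except [qei] (non-capturing group).
Matches: at [0:4] → 'lqax'.
`findall` yields the raw match text (1 of them) because the pattern has no groups.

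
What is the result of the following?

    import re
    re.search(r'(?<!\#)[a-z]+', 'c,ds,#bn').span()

(0, 1)

The negative lookaround is zero-width — it rules out positions where the adjacent text would match, without consuming anything.
`re.search` tries every starting position until one works.
The match spans [0:1] → 'c'.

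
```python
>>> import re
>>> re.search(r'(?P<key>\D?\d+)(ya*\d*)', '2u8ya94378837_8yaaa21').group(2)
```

'ya94378837'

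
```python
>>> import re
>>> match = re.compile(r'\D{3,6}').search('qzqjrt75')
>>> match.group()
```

'qzqjrt'

The pattern matches 3 to 6 of a non-digit.
`search` walks the string left to right and returns the first match it finds.
The match spans [0:6] → 'qzqjrt'.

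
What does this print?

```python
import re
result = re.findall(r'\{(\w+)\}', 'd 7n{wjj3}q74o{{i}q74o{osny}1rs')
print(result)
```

Scanning left to right: at [4:10] match '{wjj3}', group 1 = 'wjj3'; at [15:18] match '{i}', group 1 = 'i'; at [22:28] match '{osny}', group 1 = 'osny'.
Because there's exactly one group, `findall` drops the full match and keeps group 1 from each hit.

['wjj3', 'i', 'osny']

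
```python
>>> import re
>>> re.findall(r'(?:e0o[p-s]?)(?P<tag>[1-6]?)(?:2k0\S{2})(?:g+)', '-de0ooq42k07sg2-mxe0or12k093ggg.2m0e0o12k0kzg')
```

This matches the literal 'e0o', then optionally a character in [p-s] (non-capturing group); then optionally a character in [1-6] (captured as 'tag'); then the literal '2k', then a literal '0', then exactly 2 of a non-whitespace character (non-capturing group); then one or more of a literal 'g' (non-capturing group).
Walking the string: at [18:31] match 'e0or12k093ggg', group 1 = '1'; at [35:45] match 'e0o12k0kzg', group 1 = '1'.
With a single group, `findall` returns only what that group captured — 2 items.

['1', '1']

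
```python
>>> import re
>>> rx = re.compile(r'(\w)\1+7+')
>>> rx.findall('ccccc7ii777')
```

['c', 'i']

`\1` is not a pattern — it's the concrete string captured by group 1, re-applied verbatim.
With a single group, `findall` returns only what that group captured — 2 items.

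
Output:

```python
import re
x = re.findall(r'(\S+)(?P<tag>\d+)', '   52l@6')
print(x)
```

This matches one or more of a non-whitespace character (captured); then one or more of a digit (captured as 'tag').
Walking the string: at [3:8] match '52l@6', groups = ('52l@', '6').
With 2 capturing groups, `findall` returns a 2-tuple per match.

[('52l@', '6')]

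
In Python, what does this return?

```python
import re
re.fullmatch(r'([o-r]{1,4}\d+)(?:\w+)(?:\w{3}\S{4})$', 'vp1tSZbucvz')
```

None

Pattern: 1 to 4 of a character in [o-r], then one or more of a digit (captured); then one or more of a word character (non-capturing group); then exactly 3 of a word character, then exactly 4 of a non-whitespace character (non-capturing group); then anchored at the end.
`re.fullmatch` requires the pattern to consume the entire string.
Here the string isn't matched end-to-end, so the call returns None.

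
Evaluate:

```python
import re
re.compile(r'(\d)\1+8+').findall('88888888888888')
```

After group 1 captures some text, `\1` only succeeds where that same text appears again.
Scanning left to right: at [0:14] match '88888888888888', group 1 = '8'.
With a single group, `findall` returns only what that group captured — 1 item.

['8']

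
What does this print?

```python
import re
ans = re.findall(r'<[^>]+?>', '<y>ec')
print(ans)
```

Walking the string: at [0:3] → '<y>'.
`findall` yields the raw match text (1 of them) because the pattern has no groups.

['<y>']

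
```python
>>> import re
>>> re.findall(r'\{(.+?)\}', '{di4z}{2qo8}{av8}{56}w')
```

With a single group, `findall` returns only what that group captured — 4 items.

['di4z', '2qo8', 'av8', '56']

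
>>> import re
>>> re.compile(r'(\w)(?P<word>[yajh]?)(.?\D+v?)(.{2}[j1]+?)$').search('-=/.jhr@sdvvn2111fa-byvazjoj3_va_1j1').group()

Pattern: a word character (captured); then optionally one of [yajh] (captured as 'word'); then optionally any character, then one or more of a non-digit, then optionally a literal 'v' (captured); then exactly 2 of any character, then one or more of one of [j1] (lazy) (captured); then anchored at the end.
`search` walks the string left to right and returns the first match it finds.
The match spans [26:36] → 'oj3_va_1j1'.
Captured: group 1 = 'o', group 2 = 'j', group 3 = '3_va_', group 4 = '1j1'.

'oj3_va_1j1'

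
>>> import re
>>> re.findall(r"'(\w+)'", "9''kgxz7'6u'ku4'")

['kgxz7', 'ku4']

Matches: at [2:9] match "'kgxz7'", group 1 = 'kgxz7'; at [11:16] match "'ku4'", group 1 = 'ku4'.
`findall` collects group 1 from each match (2 total).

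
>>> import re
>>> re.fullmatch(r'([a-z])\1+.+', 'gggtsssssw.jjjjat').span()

(0, 17)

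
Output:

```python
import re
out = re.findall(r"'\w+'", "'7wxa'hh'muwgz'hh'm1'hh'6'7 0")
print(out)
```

`findall` yields the raw match text (4 of them) because the pattern has no groups.

["'7wxa'", "'muwgz'", "'m1'", "'6'"]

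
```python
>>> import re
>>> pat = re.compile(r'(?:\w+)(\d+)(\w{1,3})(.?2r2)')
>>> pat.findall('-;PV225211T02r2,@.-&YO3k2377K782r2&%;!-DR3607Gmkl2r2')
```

This matches one or more of a word character (non-capturing group); then one or more of a digit (captured); then 1 to 3 of a word character (captured); then optionally any character, then the literal '2r2' (captured).
Walking the string: at [2:15] match 'PV225211T02r2', groups = ('1', 'T0', '2r2'); at [20:34] match 'YO3k2377K782r2', groups = ('7', '8', '2r2'); at [39:52] match 'DR3607Gmkl2r2', groups = ('7', 'Gmk', 'l2r2').
`findall` packs the 3 group values into a tuple for every match.

[('1', 'T0', '2r2'), ('7', '8', '2r2'), ('7', 'Gmk', 'l2r2')]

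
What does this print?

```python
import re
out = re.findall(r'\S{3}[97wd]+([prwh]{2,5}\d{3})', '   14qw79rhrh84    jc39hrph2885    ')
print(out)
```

With a single group, `findall` returns only what that group captured — 1 item.

['hrph288']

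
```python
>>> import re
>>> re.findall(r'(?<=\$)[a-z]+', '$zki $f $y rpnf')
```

['zki', 'f', 'y']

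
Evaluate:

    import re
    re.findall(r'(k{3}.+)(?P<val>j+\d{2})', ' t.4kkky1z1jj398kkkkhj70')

[('kkky1z1jj398kkkkh', 'j70')]

The pattern matches exactly 3 of the literal 'k', then one or more of any character (captured); then one or more of a literal 'j', then exactly 2 of a digit (captured as 'val').
Scanning left to right: at [4:24] match 'kkky1z1jj398kkkkhj70', groups = ('kkky1z1jj398kkkkh', 'j70').
With 2 capturing groups, `findall` returns a 2-tuple per match.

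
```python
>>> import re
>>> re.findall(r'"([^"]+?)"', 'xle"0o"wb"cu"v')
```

['0o', 'cu']

Matches: at [3:7] match '"0o"', group 1 = '0o'; at [9:13] match '"cu"', group 1 = 'cu'.
One capturing group, so `findall` returns just the captured substring from each match — 2 in all.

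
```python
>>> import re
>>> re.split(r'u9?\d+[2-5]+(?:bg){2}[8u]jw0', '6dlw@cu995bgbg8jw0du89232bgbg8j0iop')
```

['6dlw@c', 'du89232bgbg8j0iop']

The pattern matches a literal 'u'; then optionally a literal '9', then one or more of a digit, then one or more of a character in [2-5]; then the literal 'bg' repeated 2 times, then one of [8u], then the literal 'jw0'.
`split` removes every match and returns the 2 fragments in between.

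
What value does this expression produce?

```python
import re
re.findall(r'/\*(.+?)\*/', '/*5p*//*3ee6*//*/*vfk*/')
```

['5p', '3ee6', '/*vfk']

A `+?`/`*?`/`{m,n}?` starts at its minimum and grows only as far as needed for what follows to match.
With a single group, `findall` returns only what that group captured — 3 items.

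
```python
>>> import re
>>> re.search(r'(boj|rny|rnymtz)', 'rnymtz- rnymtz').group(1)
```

Alternation tries branches left to right and keeps the first one that lets the overall match succeed at that position.
`re.search` tries every starting position until one works.
The match spans [0:3] → 'rny'.
Captured: group 1 = 'rny'.

'rny'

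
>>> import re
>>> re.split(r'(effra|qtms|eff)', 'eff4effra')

['', 'eff', '4', 'effra', '']

Alternation isn't longest-match — the leftmost alternative that fits at this position is chosen.
Matches to split on: at [0:3] → 'eff'; at [4:9] → 'effra'.
Because the pattern has a capturing group, `split` also inserts each captured text between the pieces.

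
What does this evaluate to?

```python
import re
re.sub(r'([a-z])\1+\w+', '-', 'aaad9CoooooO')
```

'-'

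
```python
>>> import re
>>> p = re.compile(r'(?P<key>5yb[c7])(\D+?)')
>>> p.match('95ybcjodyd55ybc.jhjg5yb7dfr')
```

None

`re.match` only tries the pattern at the start of the string.
Here the pattern fails at index 0, so the call returns None.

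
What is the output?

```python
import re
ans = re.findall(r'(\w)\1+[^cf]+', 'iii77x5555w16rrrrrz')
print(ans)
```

`\1` has to match the exact text group 1 already captured.
Scanning left to right: at [0:19] match 'iii77x5555w16rrrrrz', group 1 = 'i'.
One capturing group, so `findall` returns just the captured substring from the one match — 1 in all.

['i']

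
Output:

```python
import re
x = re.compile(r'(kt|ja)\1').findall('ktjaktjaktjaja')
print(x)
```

['ja']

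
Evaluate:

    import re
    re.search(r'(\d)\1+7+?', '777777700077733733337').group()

'7777777'

A backreference is literal: `\1` must see the identical characters the first group matched.
`search` walks the string left to right and returns the first match it finds.
The match spans [0:7] → '7777777'.
Captured: group 1 = '7'.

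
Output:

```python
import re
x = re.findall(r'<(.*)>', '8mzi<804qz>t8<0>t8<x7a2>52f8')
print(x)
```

['804qz>t8<0>t8<x7a2']

With a single group, `findall` returns only what that group captured — 1 item.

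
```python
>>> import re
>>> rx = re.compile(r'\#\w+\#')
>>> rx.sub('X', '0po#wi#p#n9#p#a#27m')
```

'0poXpXpX27m'

Matches: at [3:7] → '#wi#'; at [8:12] → '#n9#'; at [13:16] → '#a#'.
Each match is replaced by 'X'.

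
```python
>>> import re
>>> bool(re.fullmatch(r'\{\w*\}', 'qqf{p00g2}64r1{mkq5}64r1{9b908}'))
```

`fullmatch` succeeds only if the pattern covers the string from start to end.
Here the string isn't matched end-to-end, so the call returns None, and `bool(None)` is False.

False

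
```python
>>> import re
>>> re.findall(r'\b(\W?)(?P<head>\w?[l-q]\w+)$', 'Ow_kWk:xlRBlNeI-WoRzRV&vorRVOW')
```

[('&', 'vorRVOW')]

This matches a word boundary (`\b`, zero-width); then optionally a non-word character (captured); then optionally a word character, then a character in [l-q], then one or more of a word character (captured as 'head'); then anchored at the end.
Scanning left to right: at [22:30] match '&vorRVOW', groups = ('&', 'vorRVOW').
Multiple groups make `findall` return tuples — one 2-tuple for the one match.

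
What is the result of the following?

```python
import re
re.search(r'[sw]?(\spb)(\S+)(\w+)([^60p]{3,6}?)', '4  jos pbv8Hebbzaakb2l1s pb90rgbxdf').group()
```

's pbv8Hebbzaakb2l1s '

This matches optionally one of [sw]; then whitespace, then the literal 'pb' (captured); then one or more of a non-whitespace character (captured); then one or more of a word character (captured); then 3 to 6 of any character except [60p] (lazy) (captured).
Unlike `match`, `search` isn't anchored — it looks for the pattern anywhere in the string.
The match spans [5:25] → 's pbv8Hebbzaakb2l1s '.
Captured: group 1 = ' pb', group 2 = 'v8Hebbzaakb2', group 3 = 'l', group 4 = '1s '.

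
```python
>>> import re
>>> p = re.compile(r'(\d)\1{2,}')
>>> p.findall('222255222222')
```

['2', '2']

`\1` is not a pattern — it's the concrete string captured by group 1, re-applied verbatim.
`findall` collects group 1 from each match (2 total).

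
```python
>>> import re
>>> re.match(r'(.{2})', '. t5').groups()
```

This matches exactly 2 of any character (captured).
With `match`, the pattern is implicitly anchored at the beginning.
The match spans [0:2] → '. '.
Captured: group 1 = '. '.

('. ',)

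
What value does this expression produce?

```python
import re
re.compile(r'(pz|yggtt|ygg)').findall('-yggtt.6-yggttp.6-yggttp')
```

['yggtt', 'yggtt', 'yggtt']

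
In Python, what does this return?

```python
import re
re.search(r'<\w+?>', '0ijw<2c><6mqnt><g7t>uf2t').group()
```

'<2c>'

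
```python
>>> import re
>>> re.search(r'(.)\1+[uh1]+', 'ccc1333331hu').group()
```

'ccc1'

The backreference `\1` re-matches whatever the first group consumed, character for character.
`re.search` tries every starting position until one works.
The match spans [0:4] → 'ccc1'.
Captured: group 1 = 'c'.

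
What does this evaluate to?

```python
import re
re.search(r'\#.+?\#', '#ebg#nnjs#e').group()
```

'#ebg#'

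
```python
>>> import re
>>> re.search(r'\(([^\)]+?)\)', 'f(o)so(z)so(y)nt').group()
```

'(o)'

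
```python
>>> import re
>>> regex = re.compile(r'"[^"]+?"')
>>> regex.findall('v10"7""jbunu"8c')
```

['"7"', '"jbunu"']

Matches: at [3:6] → '"7"'; at [6:13] → '"jbunu"'.
With no groups in the pattern, `findall` gives back each whole match — 2 here.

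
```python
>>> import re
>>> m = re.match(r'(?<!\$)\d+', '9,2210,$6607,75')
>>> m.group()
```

The negative lookaround is zero-width — it rules out positions where the adjacent text would match, without consuming anything.
`re.match` won't scan ahead — the pattern has to work from the very first character.
The match spans [0:1] → '9'.

'9'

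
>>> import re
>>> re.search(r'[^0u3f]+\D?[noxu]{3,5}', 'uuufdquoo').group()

'dquoo'

The match spans [4:9] → 'dquoo'.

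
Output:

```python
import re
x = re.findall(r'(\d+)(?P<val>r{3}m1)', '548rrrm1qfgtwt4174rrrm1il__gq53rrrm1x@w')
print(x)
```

This matches one or more of a digit (captured); then exactly 3 of a literal 'r', then the literal 'm1' (captured as 'val').
Matches: at [0:8] match '548rrrm1', groups = ('548', 'rrrm1'); at [14:23] match '4174rrrm1', groups = ('4174', 'rrrm1'); at [29:36] match '53rrrm1', groups = ('53', 'rrrm1').
`findall` packs the 2 group values into a tuple for every match.

[('548', 'rrrm1'), ('4174', 'rrrm1'), ('53', 'rrrm1')]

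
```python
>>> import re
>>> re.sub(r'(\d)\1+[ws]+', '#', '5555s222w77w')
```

'###'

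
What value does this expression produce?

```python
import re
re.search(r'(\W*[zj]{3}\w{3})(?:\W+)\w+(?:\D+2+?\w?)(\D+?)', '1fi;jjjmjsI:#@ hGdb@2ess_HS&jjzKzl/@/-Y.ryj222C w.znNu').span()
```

(27, 47)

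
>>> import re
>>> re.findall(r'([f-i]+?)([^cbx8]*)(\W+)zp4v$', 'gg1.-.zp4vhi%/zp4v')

[('g', 'g1.-.zp4vhi%', '/')]

Because the quantifier is non-greedy, it stops expanding at the earliest point where the rest of the pattern can succeed.
3 groups means the one result is a tuple of 3 captured strings — 1 here.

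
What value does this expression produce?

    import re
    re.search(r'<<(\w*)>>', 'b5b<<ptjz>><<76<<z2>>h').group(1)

'ptjz'

`search` walks the string left to right and returns the first match it finds.
The match spans [3:11] → '<<ptjz>>'.
Captured: group 1 = 'ptjz'.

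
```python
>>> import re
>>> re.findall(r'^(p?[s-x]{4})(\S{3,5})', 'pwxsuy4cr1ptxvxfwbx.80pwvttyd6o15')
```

[('pwxsu', 'y4cr1')]

With 2 capturing groups, `findall` returns a 2-tuple per match.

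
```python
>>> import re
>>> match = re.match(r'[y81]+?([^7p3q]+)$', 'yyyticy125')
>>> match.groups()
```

The pattern matches one or more of one of [y81] (lazy); then one or more of any character except [7p3q] (captured); then anchored at the end.
`re.match` won't scan ahead — the pattern has to work from the very first character.
The match spans [0:10] → 'yyyticy125'.
Captured: group 1 = 'yyticy125'.

('yyticy125',)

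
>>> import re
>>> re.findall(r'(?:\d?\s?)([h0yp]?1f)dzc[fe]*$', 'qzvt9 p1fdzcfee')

The pattern matches optionally a digit, then optionally whitespace (non-capturing group); then optionally one of [h0yp], then the literal '1f' (captured); then the literal 'dzc', then zero or more of one of [fe]; then anchored at the end.
Matches: at [4:15] match '9 p1fdzcfee', group 1 = 'p1f'.
One capturing group, so `findall` returns just the captured substring from the one match — 1 in all.

['p1f']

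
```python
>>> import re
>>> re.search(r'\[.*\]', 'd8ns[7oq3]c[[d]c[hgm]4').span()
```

(4, 21)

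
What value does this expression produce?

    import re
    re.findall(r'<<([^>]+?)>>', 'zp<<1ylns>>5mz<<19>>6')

Walking the string: at [2:11] match '<<1ylns>>', group 1 = '1ylns'; at [14:20] match '<<19>>', group 1 = '19'.
`findall` collects group 1 from each match (2 total).

['1ylns', '19']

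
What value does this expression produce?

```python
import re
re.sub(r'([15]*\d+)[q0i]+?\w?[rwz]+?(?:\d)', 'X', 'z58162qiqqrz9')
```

'zX'

Pattern: zero or more of one of [15], then one or more of a digit (captured); then one or more of one of [q0i] (lazy); then optionally a word character, then one or more of one of [rwz] (lazy); then a digit (non-capturing group).
Matches: at [1:13] → '58162qiqqrz9'.
`sub` substitutes 'X' at each match site.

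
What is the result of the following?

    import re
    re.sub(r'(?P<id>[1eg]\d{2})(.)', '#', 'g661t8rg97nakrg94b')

'#t8r#akr#'

Each match is replaced by '#'.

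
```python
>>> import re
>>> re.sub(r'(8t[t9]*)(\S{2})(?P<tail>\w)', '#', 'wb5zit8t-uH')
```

Pattern: the literal '8t', then zero or more of one of [t9] (captured); then exactly 2 of a non-whitespace character (captured); then a word character (captured as 'tail').
Matches: at [6:11] → '8t-uH'.
`sub` substitutes '#' at each match site.

'wb5zit#'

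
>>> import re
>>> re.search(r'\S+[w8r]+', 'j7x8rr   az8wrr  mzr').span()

(0, 6)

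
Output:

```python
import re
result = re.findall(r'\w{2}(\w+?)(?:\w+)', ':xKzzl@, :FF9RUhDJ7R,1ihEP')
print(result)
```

Because the quantifier is non-greedy, it stops expanding at the earliest point where the rest of the pattern can succeed.
One capturing group, so `findall` returns just the captured substring from each match — 3 in all.

['z', '9', 'h']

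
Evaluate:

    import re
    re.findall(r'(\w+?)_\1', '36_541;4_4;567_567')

After group 1 captures some text, `\1` only succeeds where that same text appears again.
Matches: at [7:10] match '4_4', group 1 = '4'; at [11:18] match '567_567', group 1 = '567'.
One capturing group, so `findall` returns just the captured substring from each match — 2 in all.

['4', '567']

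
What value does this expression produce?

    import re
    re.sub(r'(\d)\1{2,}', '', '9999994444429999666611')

After group 1 captures some text, `\1` only succeeds where that same text appears again.
Matches: at [0:6] → '999999'; at [6:11] → '44444'; at [12:16] → '9999'; at [16:20] → '6666'.
Every occurrence is swapped for ''.

'211'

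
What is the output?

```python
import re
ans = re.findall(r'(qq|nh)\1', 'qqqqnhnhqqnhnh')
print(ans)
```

['qq', 'nh', 'nh']

`\1` is not a pattern — it's the concrete string captured by group 1, re-applied verbatim.
One capturing group, so `findall` returns just the captured substring from each match — 3 in all.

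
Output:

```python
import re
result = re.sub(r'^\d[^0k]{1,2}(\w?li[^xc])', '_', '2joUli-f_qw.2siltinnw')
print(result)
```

_f_qw.2siltinnw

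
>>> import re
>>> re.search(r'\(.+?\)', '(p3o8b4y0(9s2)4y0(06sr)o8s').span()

A non-greedy quantifier consumes as few characters as it can — just enough that the remainder of the pattern still matches from where it stops; whatever follows it matches normally.
The match spans [0:14] → '(p3o8b4y0(9s2)'.

(0, 14)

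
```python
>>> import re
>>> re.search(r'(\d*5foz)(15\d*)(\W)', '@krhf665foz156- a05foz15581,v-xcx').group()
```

This matches zero or more of a digit, then the literal '5f', then the literal 'oz' (captured); then the literal '15', then zero or more of a digit (captured); then a non-word character (captured).
`re.search` tries every starting position until one works.
The match spans [5:15] → '665foz156-'.
Captured: group 1 = '665foz', group 2 = '156', group 3 = '-'.

'665foz156-'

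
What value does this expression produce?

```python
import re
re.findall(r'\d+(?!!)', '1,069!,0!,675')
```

The negative lookaround is zero-width — it rules out positions where the adjacent text would match, without consuming anything.
Since nothing is captured, `findall` lists the 3 matched substrings directly.

['1', '06', '675']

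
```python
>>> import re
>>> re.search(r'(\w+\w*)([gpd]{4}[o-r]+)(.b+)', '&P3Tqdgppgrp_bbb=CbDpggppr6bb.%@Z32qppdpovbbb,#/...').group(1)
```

The match spans [1:16] → 'P3Tqdgppgrp_bbb'.
Captured: group 1 = 'P3Tqd', group 2 = 'gppgrp', group 3 = '_bbb'.

'P3Tqd'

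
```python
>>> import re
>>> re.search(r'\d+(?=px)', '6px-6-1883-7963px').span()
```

(0, 1)

Lookahead/lookbehind check context without consuming it, so the matched span excludes the asserted characters.
The match spans [0:1] → '6'.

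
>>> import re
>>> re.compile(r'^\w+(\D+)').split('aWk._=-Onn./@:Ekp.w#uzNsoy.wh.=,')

['', '._=-Onn./@:Ekp.w#uzNsoy.wh.=,', '']

The group in the pattern means `split` returns the separators' captures alongside the pieces.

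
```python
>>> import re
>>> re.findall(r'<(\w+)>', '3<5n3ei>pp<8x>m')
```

One capturing group, so `findall` returns just the captured substring from each match — 2 in all.

['5n3ei', '8x']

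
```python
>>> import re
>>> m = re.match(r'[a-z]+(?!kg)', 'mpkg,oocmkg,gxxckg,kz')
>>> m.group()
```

'mpkg'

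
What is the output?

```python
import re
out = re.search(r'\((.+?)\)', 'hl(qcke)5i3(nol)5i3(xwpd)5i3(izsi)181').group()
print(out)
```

(qcke)

A `+?`/`*?`/`{m,n}?` starts at its minimum and grows only as far as needed for what follows to match.
Unlike `match`, `search` isn't anchored — it looks for the pattern anywhere in the string.
The match spans [2:8] → '(qcke)'.
Captured: group 1 = 'qcke'.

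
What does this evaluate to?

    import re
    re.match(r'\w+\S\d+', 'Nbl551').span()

The pattern matches one or more of a word character; then a non-whitespace character, then one or more of a digit.
With `match`, the pattern is implicitly anchored at the beginning.
The match spans [0:6] → 'Nbl551'.

(0, 6)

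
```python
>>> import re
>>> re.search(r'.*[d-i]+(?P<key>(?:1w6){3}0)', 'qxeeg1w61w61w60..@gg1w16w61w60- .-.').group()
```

This matches zero or more of any character, then one or more of a character in [d-i]; then the literal '1w6' repeated 3 times, then the literal '0' (captured as 'key').
`re.search` tries every starting position until one works.
The match spans [0:15] → 'qxeeg1w61w61w60'.
Captured: group 1 = '1w61w61w60'.

'qxeeg1w61w61w60'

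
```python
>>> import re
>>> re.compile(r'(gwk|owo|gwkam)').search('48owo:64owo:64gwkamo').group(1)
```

'owo'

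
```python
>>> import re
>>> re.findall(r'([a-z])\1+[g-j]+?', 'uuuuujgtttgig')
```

['u', 't']

`\1` is not a pattern — it's the concrete string captured by group 1, re-applied verbatim.
Because there's exactly one group, `findall` drops the full match and keeps group 1 from each hit.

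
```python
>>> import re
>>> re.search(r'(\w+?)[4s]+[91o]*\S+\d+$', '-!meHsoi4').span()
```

(2, 9)

The pattern matches one or more of a word character (lazy) (captured); then one or more of one of [4s], then zero or more of one of [91o]; then one or more of a non-whitespace character, then one or more of a digit; then anchored at the end.
`search` walks the string left to right and returns the first match it finds.
The match spans [2:9] → 'meHsoi4'.
Captured: group 1 = 'meH'.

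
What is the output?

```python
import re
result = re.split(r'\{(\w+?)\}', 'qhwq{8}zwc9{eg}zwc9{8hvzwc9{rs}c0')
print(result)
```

['qhwq', '8', 'zwc9', 'eg', 'zwc9{8hvzwc9', 'rs', 'c0']

Matches to split on: at [4:7] → '{8}'; at [11:15] → '{eg}'; at [27:31] → '{rs}'.
With a capturing group present, the delimiter's captured portion is kept in the result list.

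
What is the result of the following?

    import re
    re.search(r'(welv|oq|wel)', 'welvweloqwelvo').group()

Alternation tries branches left to right and keeps the first one that lets the overall match succeed at that position.
The match spans [0:4] → 'welv'.

'welv'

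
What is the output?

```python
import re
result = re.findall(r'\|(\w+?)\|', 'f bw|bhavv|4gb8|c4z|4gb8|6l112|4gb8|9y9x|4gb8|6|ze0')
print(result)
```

['bhavv', 'c4z', '6l112', '9y9x', '6']

Matches: at [4:11] match '|bhavv|', group 1 = 'bhavv'; at [15:20] match '|c4z|', group 1 = 'c4z'; at [24:31] match '|6l112|', group 1 = '6l112'; at [35:41] match '|9y9x|', group 1 = '9y9x'; at [45:48] match '|6|', group 1 = '6'.
With a single group, `findall` returns only what that group captured — 5 items.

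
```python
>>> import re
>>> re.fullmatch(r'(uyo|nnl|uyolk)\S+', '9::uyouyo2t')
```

None

`re.fullmatch` requires the pattern to consume the entire string.
Here there's no way to consume every character, so the call returns None.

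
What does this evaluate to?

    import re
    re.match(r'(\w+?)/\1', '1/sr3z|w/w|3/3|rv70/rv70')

None

`re.match` won't scan ahead — the pattern has to work from the very first character.
Here position 0 doesn't satisfy it, so the call returns None.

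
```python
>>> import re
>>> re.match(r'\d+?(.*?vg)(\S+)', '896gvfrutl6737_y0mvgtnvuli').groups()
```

Pattern: one or more of a digit (lazy); then zero or more of any character (lazy), then the literal 'vg' (captured); then one or more of a non-whitespace character (captured).
With the lazy modifier that quantifier settles for the fewest repetitions that let the rest of the pattern succeed (the atoms after it are unaffected and can still be greedy).
With `match`, the pattern is implicitly anchored at the beginning.
The match spans [0:26] → '896gvfrutl6737_y0mvgtnvuli'.
Captured: group 1 = '96gvfrutl6737_y0mvg', group 2 = 'tnvuli'.

('96gvfrutl6737_y0mvg', 'tnvuli')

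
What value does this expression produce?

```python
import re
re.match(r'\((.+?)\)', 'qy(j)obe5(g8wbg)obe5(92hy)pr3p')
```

`re.match` only tries the pattern at the start of the string.
Here position 0 doesn't satisfy it, so the call returns None.

None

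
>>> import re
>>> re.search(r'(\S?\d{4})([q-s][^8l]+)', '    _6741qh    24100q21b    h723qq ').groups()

The match spans [4:35] → '_6741qh    24100q21b    h723qq '.
Captured: group 1 = '_6741', group 2 = 'qh    24100q21b    h723qq '.

('_6741', 'qh    24100q21b    h723qq ')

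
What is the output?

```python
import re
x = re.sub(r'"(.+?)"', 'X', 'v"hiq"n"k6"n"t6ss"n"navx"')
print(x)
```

Because the quantifier is non-greedy, it stops expanding at the earliest point where the rest of the pattern can succeed.
`sub` substitutes 'X' at each match site.

vXnXnXnX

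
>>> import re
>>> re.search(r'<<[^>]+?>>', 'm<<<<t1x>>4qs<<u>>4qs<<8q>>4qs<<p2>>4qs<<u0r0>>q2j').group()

'<<<<t1x>>'

`search` walks the string left to right and returns the first match it finds.
The match spans [1:10] → '<<<<t1x>>'.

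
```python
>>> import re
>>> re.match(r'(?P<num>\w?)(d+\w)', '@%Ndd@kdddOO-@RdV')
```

None

Pattern: optionally a word character (captured as 'num'); then one or more of a literal 'd', then a word character (captured).
`match` is anchored at position 0; if the pattern doesn't fit there, it returns None.
Here the string doesn't start with a match, so the call returns None.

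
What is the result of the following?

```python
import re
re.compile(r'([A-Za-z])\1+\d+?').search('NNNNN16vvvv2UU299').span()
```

(0, 6)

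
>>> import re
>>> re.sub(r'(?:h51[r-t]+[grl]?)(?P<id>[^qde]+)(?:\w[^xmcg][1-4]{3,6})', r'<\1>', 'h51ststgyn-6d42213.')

'<yn-6>.'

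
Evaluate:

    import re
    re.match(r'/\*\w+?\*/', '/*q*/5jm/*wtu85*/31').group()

'/*q*/'

`match` is anchored at position 0; if the pattern doesn't fit there, it returns None.
The match spans [0:5] → '/*q*/'.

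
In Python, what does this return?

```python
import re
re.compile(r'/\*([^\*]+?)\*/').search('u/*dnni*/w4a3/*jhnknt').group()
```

`search` walks the string left to right and returns the first match it finds.
The match spans [1:9] → '/*dnni*/'.
Captured: group 1 = 'dnni'.

'/*dnni*/'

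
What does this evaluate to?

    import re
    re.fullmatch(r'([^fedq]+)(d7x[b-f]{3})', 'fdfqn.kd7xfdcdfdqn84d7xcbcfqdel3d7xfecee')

None

`re.fullmatch` is like wrapping the pattern in `^…$` (in single-line mode).
Here there's no way to consume every character, so the call returns None.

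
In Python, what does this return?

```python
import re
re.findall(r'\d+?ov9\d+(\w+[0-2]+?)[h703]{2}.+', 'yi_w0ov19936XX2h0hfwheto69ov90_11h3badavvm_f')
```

['_11']

Pattern: one or more of a digit (lazy); then the literal 'ov', then the literal '9', then one or more of a digit; then one or more of a word character, then one or more of a character in [0-2] (lazy) (captured); then exactly 2 of one of [h703], then one or more of any character.
With a single group, `findall` returns only what that group captured — 1 item.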